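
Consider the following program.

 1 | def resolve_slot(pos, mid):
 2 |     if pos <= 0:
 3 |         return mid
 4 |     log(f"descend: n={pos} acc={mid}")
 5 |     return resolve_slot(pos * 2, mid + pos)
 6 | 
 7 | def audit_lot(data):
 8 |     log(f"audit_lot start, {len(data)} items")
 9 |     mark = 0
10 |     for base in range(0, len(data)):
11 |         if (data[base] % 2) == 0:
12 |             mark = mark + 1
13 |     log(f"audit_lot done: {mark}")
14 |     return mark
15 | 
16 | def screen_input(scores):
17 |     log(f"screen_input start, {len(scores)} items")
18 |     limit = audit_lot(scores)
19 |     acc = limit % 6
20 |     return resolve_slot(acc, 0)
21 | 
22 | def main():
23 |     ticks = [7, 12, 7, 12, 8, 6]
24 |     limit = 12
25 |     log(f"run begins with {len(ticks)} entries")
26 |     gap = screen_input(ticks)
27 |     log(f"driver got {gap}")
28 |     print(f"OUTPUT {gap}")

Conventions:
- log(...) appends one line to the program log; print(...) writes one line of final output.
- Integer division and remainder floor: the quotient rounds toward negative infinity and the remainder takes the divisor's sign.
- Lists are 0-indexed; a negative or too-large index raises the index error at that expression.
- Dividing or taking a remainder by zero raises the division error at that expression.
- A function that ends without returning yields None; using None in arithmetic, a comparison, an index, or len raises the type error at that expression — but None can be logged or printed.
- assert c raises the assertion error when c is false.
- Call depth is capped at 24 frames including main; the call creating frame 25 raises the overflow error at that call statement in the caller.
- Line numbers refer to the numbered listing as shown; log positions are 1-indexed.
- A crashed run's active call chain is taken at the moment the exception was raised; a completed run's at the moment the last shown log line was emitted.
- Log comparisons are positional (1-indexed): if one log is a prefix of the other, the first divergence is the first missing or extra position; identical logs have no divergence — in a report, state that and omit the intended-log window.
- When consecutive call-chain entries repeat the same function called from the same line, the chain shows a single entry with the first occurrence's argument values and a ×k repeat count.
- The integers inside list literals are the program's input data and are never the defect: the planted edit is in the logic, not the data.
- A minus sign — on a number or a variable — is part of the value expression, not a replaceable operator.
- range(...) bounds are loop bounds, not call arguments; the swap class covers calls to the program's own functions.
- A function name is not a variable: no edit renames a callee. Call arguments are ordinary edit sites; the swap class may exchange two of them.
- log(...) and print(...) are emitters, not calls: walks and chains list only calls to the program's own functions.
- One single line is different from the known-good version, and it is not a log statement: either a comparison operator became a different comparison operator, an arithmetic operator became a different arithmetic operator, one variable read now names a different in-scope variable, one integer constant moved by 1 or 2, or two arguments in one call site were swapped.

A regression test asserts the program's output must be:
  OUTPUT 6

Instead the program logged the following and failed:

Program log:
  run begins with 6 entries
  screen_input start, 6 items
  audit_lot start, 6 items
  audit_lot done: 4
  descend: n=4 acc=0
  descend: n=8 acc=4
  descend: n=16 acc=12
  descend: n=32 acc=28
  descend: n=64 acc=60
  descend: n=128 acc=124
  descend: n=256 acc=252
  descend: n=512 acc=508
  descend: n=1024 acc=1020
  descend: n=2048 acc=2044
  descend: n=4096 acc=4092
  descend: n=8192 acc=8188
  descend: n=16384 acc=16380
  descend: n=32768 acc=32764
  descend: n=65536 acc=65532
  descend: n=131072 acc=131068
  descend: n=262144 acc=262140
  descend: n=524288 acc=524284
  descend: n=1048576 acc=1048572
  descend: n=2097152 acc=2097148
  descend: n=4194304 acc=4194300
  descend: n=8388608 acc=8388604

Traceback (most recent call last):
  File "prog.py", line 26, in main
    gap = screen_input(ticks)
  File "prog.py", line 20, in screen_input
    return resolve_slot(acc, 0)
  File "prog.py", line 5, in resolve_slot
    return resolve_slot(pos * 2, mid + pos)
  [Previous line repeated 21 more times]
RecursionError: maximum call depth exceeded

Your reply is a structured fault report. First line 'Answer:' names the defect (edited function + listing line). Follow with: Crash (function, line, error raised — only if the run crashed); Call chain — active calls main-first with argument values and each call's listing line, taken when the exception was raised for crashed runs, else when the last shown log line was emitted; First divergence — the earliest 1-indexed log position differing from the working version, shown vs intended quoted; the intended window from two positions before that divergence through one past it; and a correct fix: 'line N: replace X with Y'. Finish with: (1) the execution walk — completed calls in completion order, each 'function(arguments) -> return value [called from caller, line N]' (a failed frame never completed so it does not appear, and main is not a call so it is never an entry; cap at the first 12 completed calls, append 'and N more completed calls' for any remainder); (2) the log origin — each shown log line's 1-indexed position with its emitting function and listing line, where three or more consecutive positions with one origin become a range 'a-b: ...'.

Answer: the defect is in resolve_slot at line 5.
Core observation: The earliest visible damage is log position 6 — 'descend: n=8 acc=4' rather than the intended 'descend: n=2 acc=4'.
Crash: resolve_slot, line 5, RecursionError.
Call chain: main -> screen_input([7, 12, 7, 12, 8, 6]) (called at line 26) -> resolve_slot(4, 0) (called at line 20) -> resolve_slot(8, 4) (called at line 5) ×21.
First divergence: at position 6 the run shows 'descend: n=8 acc=4' where the working version logs 'descend: n=2 acc=4'.
Intended log window:
  4: audit_lot done: 4
  5: descend: n=4 acc=0
  6: descend: n=2 acc=4
  7: driver got 6
Execution walk:
  audit_lot([7, 12, 7, 12, 8, 6]) -> 4  [called from screen_input, line 18]
Log origins:
  1: from main, line 25
  2: from screen_input, line 17
  3: from audit_lot, line 8
  4: from audit_lot, line 13
  5-26: from resolve_slot, line 4
A correct fix: line 5: replace `*` with `-`.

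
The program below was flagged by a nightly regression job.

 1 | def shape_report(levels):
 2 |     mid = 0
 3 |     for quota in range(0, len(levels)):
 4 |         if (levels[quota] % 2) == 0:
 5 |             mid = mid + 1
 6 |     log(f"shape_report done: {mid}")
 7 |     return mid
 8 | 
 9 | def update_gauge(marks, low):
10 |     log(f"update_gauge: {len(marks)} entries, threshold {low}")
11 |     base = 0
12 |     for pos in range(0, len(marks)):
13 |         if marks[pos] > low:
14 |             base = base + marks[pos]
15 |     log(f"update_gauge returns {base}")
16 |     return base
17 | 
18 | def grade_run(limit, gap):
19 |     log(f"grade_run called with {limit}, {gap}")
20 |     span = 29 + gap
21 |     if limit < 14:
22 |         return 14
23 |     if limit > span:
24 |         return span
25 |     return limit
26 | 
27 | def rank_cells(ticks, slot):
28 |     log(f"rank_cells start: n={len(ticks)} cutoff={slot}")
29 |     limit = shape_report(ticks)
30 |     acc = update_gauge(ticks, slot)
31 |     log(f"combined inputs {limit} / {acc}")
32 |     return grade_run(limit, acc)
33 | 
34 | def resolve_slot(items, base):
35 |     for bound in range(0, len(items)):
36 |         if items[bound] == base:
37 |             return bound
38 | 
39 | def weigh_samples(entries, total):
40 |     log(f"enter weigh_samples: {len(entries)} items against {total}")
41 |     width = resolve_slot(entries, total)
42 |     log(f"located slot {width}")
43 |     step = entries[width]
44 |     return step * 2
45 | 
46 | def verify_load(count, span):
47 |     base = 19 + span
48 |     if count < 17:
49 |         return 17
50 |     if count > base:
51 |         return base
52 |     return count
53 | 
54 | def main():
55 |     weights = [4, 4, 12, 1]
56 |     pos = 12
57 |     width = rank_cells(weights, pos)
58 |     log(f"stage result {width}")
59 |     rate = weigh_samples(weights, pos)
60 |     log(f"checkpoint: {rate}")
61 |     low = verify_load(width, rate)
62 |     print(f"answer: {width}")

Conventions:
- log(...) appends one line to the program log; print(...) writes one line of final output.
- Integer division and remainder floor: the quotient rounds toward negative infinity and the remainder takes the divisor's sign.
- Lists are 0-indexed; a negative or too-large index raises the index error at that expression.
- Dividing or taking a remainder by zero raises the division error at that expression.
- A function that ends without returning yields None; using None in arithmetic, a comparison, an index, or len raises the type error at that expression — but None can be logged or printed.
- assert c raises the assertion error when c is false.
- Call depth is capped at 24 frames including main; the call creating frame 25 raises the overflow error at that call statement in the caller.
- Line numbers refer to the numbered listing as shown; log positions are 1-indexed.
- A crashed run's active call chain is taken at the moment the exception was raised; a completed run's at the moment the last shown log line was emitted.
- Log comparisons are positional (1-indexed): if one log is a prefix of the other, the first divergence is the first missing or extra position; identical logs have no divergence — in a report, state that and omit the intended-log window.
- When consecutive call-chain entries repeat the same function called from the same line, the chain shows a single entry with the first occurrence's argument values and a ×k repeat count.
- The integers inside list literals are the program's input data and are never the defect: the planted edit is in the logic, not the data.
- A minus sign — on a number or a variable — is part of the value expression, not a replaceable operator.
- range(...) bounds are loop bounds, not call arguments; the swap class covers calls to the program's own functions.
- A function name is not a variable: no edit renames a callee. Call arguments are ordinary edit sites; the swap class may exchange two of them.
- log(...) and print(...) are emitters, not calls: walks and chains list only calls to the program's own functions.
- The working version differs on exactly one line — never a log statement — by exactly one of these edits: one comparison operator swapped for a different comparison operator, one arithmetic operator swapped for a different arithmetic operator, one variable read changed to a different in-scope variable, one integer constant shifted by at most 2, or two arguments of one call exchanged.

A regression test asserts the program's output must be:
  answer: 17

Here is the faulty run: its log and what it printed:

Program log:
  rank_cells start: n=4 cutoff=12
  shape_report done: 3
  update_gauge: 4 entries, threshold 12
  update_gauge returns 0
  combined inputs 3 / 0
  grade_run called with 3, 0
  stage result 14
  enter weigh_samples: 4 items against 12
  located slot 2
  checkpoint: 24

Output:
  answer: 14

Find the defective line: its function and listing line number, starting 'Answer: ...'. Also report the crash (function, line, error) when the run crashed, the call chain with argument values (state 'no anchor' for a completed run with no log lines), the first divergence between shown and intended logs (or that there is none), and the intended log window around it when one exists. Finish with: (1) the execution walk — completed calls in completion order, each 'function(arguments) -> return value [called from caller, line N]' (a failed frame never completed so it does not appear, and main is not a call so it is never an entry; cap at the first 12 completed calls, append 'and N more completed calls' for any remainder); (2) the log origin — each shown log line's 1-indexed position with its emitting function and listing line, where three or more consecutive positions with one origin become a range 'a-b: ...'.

Answer: the defect is in main at line 62.
The tell: Nothing in the log betrays the bug — only the output does.
Call chain: main.
First divergence: none; the two logs match at every position.
Execution walk:
  shape_report([4, 4, 12, 1]) -> 3  [called from rank_cells, line 29]
  update_gauge([4, 4, 12, 1], 12) -> 0  [called from rank_cells, line 30]
  grade_run(3, 0) -> 14  [called from rank_cells, line 32]
  rank_cells([4, 4, 12, 1], 12) -> 14  [called from main, line 57]
  resolve_slot([4, 4, 12, 1], 12) -> 2  [called from weigh_samples, line 41]
  weigh_samples([4, 4, 12, 1], 12) -> 24  [called from main, line 59]
  verify_load(14, 24) -> 17  [called from main, line 61]
Log origins:
  1: logged in rank_cells at line 28
  2: logged in shape_report at line 6
  3: logged in update_gauge at line 10
  4: logged in update_gauge at line 15
  5: logged in rank_cells at line 31
  6: logged in grade_run at line 19
  7: logged in main at line 58
  8: logged in weigh_samples at line 40
  9: logged in weigh_samples at line 42
  10: logged in main at line 60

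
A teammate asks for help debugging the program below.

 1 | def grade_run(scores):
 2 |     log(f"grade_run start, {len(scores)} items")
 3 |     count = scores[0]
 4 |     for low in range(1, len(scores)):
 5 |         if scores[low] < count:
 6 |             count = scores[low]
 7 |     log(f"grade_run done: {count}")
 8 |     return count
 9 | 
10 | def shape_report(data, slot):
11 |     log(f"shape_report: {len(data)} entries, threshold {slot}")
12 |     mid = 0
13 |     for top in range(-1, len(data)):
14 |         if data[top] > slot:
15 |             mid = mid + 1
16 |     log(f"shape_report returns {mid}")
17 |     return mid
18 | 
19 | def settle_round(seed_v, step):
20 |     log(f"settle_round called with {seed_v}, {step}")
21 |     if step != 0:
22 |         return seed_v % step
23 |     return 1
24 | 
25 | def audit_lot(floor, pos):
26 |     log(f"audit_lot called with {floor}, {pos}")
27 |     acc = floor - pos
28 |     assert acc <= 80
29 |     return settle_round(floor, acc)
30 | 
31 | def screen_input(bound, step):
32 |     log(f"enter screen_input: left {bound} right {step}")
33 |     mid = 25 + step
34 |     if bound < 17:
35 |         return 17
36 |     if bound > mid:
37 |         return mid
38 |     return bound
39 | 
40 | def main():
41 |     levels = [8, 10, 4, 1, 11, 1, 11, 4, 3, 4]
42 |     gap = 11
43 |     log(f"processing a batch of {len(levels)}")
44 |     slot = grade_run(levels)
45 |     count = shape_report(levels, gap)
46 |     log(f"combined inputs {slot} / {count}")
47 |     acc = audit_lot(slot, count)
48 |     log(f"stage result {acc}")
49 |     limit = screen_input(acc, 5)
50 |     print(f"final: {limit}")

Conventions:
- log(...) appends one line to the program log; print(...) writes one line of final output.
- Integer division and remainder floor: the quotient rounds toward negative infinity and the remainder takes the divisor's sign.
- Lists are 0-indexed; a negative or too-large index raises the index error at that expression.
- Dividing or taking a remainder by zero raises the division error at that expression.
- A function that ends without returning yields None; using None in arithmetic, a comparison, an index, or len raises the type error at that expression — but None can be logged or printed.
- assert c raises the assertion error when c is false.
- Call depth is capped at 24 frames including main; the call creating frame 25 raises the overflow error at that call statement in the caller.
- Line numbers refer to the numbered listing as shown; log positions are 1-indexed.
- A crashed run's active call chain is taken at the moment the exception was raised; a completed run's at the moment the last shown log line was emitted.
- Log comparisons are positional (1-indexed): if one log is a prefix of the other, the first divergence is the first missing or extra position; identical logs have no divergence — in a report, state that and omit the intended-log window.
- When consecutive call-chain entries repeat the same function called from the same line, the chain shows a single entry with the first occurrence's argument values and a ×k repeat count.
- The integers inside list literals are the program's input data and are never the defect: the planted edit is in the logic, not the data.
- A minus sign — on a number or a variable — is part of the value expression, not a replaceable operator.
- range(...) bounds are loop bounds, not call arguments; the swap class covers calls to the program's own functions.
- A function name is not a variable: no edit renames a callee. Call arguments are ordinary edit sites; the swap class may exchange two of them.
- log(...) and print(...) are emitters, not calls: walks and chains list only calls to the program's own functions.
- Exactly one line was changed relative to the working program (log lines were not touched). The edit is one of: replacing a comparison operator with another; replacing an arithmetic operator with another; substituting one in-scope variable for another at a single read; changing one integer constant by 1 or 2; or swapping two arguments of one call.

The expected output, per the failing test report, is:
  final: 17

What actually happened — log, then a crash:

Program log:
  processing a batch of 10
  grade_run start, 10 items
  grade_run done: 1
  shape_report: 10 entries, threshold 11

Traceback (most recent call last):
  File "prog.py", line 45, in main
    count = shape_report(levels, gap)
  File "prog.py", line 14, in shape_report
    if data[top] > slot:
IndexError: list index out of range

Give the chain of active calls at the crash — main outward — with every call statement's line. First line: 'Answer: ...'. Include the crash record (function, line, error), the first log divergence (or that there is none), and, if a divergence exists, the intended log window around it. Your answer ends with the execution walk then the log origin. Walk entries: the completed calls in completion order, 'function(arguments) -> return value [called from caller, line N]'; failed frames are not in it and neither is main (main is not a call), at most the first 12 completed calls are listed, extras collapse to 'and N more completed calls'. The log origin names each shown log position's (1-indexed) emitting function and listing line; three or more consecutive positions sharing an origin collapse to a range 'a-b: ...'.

Answer: main -> shape_report (called at line 45).
The tell: The faulty run's log stops after 4 lines; the working version's next line would be 'shape_report returns 0'.
Crash: shape_report, line 14, IndexError.
First divergence: position 5 — after 4 matching lines the faulty run goes silent; intended next line 'shape_report returns 0'.
Intended log window:
  3: grade_run done: 1
  4: shape_report: 10 entries, threshold 11
  5: shape_report returns 0
  6: combined inputs 1 / 0
Execution walk:
  grade_run([8, 10, 4, 1, 11, 1, 11, 4, 3, 4]) -> 1  [called from main, line 44]
Log line origins:
  1: from main, line 43
  2: from grade_run, line 2
  3: from grade_run, line 7
  4: from shape_report, line 11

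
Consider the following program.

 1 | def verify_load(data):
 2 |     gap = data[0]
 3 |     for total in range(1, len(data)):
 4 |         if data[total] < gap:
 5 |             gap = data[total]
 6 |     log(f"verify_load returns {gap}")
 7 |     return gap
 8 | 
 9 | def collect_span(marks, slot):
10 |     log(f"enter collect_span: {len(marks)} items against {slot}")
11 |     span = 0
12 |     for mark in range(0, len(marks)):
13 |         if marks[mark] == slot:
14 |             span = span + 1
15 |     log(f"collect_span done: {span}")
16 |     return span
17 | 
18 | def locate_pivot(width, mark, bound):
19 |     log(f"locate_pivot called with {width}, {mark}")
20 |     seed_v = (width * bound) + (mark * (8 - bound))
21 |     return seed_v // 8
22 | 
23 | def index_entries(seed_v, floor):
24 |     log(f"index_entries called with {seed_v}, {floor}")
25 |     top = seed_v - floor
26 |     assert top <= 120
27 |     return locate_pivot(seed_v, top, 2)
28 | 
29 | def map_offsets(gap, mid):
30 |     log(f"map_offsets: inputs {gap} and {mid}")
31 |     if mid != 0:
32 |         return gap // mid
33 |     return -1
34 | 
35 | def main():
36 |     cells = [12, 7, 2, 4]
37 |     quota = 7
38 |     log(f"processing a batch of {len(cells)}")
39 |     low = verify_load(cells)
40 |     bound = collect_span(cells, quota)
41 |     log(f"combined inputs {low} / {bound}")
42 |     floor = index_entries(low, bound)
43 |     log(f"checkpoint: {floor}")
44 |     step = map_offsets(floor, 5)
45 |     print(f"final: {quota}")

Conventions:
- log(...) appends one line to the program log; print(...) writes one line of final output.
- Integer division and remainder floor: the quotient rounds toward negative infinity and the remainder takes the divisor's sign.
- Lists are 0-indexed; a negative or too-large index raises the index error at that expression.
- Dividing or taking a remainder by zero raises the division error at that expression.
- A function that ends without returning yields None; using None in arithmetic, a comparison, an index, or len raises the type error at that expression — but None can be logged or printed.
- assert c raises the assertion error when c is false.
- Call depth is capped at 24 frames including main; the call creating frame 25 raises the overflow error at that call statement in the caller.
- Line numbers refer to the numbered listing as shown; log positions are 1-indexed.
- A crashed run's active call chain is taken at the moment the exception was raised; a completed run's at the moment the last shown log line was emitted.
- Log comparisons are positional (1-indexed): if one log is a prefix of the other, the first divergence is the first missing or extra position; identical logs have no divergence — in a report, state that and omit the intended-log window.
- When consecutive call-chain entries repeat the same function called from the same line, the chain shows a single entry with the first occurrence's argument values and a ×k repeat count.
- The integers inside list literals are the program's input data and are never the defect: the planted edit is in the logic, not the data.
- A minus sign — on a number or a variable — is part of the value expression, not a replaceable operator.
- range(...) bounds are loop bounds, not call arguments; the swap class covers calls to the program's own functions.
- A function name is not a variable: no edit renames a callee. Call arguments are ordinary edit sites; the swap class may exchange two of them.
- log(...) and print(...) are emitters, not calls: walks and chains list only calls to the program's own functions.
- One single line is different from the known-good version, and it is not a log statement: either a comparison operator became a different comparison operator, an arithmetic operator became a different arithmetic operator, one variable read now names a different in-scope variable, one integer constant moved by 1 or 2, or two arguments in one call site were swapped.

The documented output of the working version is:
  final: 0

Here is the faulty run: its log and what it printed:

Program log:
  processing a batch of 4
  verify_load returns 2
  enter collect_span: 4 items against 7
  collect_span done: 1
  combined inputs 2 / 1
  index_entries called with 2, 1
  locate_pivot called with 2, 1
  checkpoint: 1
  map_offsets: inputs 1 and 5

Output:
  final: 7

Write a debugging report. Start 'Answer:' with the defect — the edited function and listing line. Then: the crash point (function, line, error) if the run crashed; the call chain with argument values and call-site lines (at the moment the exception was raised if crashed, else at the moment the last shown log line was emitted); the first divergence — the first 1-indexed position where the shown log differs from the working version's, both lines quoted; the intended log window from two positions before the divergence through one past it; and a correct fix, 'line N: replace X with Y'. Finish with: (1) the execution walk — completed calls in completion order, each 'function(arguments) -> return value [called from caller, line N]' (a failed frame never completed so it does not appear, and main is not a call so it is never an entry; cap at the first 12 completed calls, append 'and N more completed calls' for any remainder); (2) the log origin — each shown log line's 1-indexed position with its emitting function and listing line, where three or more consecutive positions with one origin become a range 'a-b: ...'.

Answer: the defect is in main at line 45.
Core observation: The logs agree in full; only the final output differs.
Call chain: main -> map_offsets(1, 5) (called at line 44).
First divergence: none (the log streams are identical).
Execution walk:
  verify_load([12, 7, 2, 4]) -> 2  [called from main, line 39]
  collect_span([12, 7, 2, 4], 7) -> 1  [called from main, line 40]
  locate_pivot(2, 1, 2) -> 1  [called from index_entries, line 27]
  index_entries(2, 1) -> 1  [called from main, line 42]
  map_offsets(1, 5) -> 0  [called from main, line 44]
Log origin:
  1: logged in main at line 38
  2: logged in verify_load at line 6
  3: logged in collect_span at line 10
  4: logged in collect_span at line 15
  5: logged in main at line 41
  6: logged in index_entries at line 24
  7: logged in locate_pivot at line 19
  8: logged in main at line 43
  9: logged in map_offsets at line 30
A correct fix: line 45: replace `quota` with `step`.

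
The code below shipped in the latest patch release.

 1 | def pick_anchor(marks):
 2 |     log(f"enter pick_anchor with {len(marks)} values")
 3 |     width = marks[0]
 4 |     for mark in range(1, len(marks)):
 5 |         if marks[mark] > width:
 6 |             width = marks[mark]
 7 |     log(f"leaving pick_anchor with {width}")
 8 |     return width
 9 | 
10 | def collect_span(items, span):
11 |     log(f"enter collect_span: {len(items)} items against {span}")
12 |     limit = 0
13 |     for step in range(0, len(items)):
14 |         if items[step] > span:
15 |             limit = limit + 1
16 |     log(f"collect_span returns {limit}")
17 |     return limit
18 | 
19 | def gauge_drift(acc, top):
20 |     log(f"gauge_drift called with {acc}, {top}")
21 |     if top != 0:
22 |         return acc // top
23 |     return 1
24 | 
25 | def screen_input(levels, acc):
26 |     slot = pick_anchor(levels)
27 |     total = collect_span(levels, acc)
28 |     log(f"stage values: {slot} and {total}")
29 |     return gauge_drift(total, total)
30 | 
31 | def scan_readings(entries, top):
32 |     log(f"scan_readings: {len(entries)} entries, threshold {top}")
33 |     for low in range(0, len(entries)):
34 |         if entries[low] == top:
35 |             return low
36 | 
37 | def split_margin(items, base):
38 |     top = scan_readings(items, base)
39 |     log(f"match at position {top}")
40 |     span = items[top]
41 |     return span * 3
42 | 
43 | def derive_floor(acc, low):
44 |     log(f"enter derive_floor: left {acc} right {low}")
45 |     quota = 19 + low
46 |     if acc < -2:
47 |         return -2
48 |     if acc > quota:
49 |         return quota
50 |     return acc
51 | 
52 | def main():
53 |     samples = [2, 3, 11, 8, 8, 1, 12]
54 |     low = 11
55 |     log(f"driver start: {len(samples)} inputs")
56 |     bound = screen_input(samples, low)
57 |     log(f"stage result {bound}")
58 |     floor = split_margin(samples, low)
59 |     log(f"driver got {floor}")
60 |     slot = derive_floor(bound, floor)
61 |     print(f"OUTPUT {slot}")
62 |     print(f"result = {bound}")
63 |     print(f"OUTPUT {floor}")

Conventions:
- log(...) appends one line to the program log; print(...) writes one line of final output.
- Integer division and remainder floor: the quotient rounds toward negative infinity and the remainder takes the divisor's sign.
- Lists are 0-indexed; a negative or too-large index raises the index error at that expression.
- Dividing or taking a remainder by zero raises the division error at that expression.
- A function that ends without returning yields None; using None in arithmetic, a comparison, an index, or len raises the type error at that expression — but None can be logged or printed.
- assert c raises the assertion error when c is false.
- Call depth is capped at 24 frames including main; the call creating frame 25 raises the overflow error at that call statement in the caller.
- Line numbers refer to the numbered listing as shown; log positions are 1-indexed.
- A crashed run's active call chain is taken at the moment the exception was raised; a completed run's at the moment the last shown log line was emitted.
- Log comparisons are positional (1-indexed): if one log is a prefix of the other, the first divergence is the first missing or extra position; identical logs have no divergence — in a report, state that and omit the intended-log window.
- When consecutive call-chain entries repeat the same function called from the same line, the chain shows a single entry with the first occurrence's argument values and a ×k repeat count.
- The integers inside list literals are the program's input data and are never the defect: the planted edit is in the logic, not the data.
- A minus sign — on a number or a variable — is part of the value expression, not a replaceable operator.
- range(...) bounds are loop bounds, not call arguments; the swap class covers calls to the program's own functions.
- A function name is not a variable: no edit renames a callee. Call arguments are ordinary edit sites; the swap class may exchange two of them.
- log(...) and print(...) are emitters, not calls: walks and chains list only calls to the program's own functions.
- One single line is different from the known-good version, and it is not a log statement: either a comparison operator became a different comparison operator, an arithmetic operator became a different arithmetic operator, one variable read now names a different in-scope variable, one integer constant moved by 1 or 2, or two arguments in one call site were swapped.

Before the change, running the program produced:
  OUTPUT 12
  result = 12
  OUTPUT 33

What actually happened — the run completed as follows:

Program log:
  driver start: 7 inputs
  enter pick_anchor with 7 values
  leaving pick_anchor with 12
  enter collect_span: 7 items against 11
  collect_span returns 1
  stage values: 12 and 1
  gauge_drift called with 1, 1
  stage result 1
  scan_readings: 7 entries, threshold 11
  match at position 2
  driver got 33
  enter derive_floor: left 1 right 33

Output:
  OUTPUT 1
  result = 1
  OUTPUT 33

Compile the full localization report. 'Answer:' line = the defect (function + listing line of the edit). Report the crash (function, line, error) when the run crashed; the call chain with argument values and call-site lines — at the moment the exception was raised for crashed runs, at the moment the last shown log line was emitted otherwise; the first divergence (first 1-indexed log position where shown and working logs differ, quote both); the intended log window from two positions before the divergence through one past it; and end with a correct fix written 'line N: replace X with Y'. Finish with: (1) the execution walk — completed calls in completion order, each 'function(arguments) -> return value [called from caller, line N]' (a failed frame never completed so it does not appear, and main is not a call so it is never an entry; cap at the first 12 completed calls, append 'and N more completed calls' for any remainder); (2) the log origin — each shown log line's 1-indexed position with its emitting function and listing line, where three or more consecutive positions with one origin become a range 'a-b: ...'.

Answer: the defect is in screen_input at line 29.
The tell: Position 7 is the first bad log line: 'gauge_drift called with 1, 1' should read 'gauge_drift called with 12, 1'.
Call chain: main -> derive_floor(1, 33) (called at line 60).
First divergence: position 7; shown 'gauge_drift called with 1, 1' vs intended 'gauge_drift called with 12, 1'.
Intended log window:
  5: collect_span returns 1
  6: stage values: 12 and 1
  7: gauge_drift called with 12, 1
  8: stage result 12
Execution walk:
  pick_anchor([2, 3, 11, 8, 8, 1, 12]) -> 12  [called from screen_input, line 26]
  collect_span([2, 3, 11, 8, 8, 1, 12], 11) -> 1  [called from screen_input, line 27]
  gauge_drift(1, 1) -> 1  [called from screen_input, line 29]
  screen_input([2, 3, 11, 8, 8, 1, 12], 11) -> 1  [called from main, line 56]
  scan_readings([2, 3, 11, 8, 8, 1, 12], 11) -> 2  [called from split_margin, line 38]
  split_margin([2, 3, 11, 8, 8, 1, 12], 11) -> 33  [called from main, line 58]
  derive_floor(1, 33) -> 1  [called from main, line 60]
Log line origins:
  1 — main, line 55
  2 — pick_anchor, line 2
  3 — pick_anchor, line 7
  4 — collect_span, line 11
  5 — collect_span, line 16
  6 — screen_input, line 28
  7 — gauge_drift, line 20
  8 — main, line 57
  9 — scan_readings, line 32
  10 — split_margin, line 39
  11 — main, line 59
  12 — derive_floor, line 44
A correct fix: line 29: replace `gauge_drift(total, total)` with `gauge_drift(slot, total)`.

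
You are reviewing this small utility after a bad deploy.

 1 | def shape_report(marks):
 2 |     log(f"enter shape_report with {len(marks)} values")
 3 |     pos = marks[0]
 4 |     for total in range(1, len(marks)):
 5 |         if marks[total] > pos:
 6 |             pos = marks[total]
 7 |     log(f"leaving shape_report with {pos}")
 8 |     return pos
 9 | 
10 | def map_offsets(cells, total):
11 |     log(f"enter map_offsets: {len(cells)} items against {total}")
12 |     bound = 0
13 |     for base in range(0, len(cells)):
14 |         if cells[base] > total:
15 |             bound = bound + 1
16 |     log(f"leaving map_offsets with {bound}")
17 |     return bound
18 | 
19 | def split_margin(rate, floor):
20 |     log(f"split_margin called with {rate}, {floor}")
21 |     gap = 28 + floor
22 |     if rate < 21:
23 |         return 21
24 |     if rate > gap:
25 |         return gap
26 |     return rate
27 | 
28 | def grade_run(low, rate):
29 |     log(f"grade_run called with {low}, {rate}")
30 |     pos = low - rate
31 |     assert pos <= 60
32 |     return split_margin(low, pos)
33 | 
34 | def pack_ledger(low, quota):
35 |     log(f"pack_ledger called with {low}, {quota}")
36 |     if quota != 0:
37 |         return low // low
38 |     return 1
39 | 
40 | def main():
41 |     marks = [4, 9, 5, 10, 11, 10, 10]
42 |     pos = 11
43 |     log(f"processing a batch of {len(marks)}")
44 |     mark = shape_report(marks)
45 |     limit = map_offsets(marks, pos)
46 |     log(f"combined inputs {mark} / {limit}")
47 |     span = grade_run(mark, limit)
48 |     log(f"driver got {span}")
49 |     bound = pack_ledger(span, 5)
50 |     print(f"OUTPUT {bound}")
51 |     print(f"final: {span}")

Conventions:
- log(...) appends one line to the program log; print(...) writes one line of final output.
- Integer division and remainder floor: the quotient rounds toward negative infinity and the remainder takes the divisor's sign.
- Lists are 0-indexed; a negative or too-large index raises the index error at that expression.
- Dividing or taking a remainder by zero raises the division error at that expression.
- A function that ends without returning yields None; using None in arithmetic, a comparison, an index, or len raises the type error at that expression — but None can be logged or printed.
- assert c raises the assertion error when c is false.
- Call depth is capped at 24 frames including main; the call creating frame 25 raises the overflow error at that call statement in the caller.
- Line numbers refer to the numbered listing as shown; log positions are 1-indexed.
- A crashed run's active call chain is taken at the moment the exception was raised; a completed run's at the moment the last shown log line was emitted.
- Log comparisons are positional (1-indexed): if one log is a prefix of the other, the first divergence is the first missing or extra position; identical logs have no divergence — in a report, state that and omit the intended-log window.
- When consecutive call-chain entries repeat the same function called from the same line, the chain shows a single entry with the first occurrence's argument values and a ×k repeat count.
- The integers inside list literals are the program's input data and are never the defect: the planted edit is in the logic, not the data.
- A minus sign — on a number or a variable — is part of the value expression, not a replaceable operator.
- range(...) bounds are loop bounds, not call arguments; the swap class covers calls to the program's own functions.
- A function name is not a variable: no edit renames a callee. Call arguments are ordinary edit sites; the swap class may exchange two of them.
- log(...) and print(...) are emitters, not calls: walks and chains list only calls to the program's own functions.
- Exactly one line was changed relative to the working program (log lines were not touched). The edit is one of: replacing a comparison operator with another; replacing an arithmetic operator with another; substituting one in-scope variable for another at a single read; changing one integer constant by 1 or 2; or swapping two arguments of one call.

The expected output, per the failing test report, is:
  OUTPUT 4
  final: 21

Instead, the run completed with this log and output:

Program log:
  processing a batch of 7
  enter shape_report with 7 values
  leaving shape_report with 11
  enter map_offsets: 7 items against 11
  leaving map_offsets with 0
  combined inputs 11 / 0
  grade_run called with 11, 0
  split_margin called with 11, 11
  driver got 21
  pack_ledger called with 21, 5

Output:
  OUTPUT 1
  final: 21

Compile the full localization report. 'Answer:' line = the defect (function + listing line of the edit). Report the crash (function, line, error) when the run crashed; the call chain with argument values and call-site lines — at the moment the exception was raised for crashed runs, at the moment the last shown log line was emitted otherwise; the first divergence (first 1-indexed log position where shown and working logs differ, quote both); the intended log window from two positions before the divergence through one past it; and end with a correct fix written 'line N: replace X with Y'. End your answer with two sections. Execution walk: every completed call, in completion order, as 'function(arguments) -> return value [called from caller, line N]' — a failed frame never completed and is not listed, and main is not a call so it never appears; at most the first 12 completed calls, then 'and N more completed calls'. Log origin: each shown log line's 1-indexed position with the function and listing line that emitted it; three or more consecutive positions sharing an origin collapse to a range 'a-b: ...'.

Answer: the defect is in pack_ledger at line 37.
Key observation: Every logged value matches the working version; the printed result is what differs.
Call chain: main -> pack_ledger(21, 5) (called at line 49).
First divergence: none; the two logs match at every position.
Execution walk:
  shape_report([4, 9, 5, 10, 11, 10, 10]) -> 11  [called from main, line 44]
  map_offsets([4, 9, 5, 10, 11, 10, 10], 11) -> 0  [called from main, line 45]
  split_margin(11, 11) -> 21  [called from grade_run, line 32]
  grade_run(11, 0) -> 21  [called from main, line 47]
  pack_ledger(21, 5) -> 1  [called from main, line 49]
Origin of each log line:
  1 — main, line 43
  2 — shape_report, line 2
  3 — shape_report, line 7
  4 — map_offsets, line 11
  5 — map_offsets, line 16
  6 — main, line 46
  7 — grade_run, line 29
  8 — split_margin, line 20
  9 — main, line 48
  10 — pack_ledger, line 35
A correct fix: line 37: replace `low // low` with `low // quota`.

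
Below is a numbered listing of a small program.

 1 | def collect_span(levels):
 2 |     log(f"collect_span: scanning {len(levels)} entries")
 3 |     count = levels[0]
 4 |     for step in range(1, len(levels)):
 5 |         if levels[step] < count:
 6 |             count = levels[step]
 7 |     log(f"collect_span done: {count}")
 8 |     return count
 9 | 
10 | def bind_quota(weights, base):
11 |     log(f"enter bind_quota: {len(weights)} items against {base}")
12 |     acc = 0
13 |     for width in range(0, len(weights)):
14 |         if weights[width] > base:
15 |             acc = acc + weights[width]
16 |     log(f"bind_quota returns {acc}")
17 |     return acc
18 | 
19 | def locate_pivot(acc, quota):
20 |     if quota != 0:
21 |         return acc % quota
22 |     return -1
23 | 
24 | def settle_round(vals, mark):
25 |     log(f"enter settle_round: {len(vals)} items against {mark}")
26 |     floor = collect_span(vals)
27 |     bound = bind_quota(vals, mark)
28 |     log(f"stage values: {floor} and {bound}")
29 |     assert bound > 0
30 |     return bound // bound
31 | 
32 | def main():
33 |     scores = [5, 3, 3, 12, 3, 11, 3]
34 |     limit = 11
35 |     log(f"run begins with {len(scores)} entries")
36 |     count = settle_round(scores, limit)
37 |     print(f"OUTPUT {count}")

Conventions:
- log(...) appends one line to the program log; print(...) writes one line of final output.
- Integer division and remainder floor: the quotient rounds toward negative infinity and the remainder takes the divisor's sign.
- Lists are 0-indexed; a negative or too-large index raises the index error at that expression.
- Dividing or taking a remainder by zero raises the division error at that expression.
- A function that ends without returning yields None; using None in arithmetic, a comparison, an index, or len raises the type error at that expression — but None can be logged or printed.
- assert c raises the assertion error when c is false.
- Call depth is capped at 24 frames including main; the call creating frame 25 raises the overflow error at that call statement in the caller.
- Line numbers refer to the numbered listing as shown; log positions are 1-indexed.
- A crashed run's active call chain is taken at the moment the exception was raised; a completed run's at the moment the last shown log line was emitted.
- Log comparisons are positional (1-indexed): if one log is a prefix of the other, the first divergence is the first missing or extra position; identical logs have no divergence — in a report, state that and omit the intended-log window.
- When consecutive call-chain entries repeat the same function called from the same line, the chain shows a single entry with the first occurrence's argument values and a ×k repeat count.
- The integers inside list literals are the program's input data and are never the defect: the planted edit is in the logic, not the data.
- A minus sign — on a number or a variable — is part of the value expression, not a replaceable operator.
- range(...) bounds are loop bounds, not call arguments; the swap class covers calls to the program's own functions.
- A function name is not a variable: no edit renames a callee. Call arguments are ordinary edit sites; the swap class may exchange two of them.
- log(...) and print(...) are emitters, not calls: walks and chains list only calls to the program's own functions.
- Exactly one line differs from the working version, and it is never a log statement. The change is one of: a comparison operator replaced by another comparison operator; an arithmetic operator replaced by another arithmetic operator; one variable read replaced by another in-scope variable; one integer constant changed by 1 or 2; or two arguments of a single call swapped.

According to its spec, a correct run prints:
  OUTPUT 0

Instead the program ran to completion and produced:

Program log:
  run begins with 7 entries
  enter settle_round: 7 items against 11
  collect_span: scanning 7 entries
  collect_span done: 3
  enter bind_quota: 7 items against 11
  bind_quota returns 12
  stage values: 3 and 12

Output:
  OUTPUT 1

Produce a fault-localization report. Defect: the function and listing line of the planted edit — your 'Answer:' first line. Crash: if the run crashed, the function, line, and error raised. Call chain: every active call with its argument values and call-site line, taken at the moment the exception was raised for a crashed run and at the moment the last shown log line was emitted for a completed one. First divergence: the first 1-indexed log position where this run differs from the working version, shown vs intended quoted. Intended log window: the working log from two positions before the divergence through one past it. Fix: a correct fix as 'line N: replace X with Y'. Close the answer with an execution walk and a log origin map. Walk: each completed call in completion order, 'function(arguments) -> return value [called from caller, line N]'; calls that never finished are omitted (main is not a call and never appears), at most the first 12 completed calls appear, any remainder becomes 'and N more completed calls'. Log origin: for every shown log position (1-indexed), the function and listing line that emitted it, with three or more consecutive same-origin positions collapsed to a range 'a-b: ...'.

Answer: the defect is in settle_round at line 30.
The tell: The two runs log identically and part ways only at the printed values.
Call chain: main -> settle_round([5, 3, 3, 12, 3, 11, 3], 11) (called at line 36).
First divergence: none (the log streams are identical).
Execution walk:
  collect_span([5, 3, 3, 12, 3, 11, 3]) -> 3  [called from settle_round, line 26]
  bind_quota([5, 3, 3, 12, 3, 11, 3], 11) -> 12  [called from settle_round, line 27]
  settle_round([5, 3, 3, 12, 3, 11, 3], 11) -> 1  [called from main, line 36]
Log origins:
  1: logged in main at line 35
  2: logged in settle_round at line 25
  3: logged in collect_span at line 2
  4: logged in collect_span at line 7
  5: logged in bind_quota at line 11
  6: logged in bind_quota at line 16
  7: logged in settle_round at line 28
A correct fix: line 30: replace `bound // bound` with `floor // bound`.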